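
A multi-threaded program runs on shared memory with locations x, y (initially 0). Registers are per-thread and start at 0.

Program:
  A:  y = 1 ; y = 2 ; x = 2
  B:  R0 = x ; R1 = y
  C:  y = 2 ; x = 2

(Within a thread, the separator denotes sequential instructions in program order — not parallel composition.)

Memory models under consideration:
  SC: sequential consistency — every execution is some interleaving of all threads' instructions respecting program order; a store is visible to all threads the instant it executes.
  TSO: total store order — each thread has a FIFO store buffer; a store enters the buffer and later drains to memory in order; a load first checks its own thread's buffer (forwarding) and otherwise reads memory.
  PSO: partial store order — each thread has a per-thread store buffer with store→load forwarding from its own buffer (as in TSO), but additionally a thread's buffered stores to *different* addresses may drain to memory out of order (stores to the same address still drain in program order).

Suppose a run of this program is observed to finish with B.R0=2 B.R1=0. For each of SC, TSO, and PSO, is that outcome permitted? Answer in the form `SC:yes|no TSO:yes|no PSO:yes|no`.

outcome vector order: (B.R0,B.R1)
under SC → 00 01 02 21 22
under TSO → 00 01 02 21 22
under PSO → 00 01 02 20 21 22
target 20 ∈ {PSO}

SC:no TSO:no PSO:yes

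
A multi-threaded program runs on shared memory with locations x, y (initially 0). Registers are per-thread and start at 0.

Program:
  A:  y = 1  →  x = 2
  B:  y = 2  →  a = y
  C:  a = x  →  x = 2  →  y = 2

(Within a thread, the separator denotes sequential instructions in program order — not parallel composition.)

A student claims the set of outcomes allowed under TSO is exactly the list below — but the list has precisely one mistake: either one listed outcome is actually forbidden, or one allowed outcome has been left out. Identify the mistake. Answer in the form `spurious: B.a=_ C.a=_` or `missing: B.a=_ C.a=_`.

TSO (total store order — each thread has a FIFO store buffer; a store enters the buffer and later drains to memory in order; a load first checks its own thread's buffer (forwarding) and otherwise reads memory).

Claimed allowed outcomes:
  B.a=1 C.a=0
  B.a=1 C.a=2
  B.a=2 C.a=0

outcome vector order: (B.a,C.a)
under TSO → (1,0) (1,2) (2,0) (2,2)
TSO∖claimed = {(2,2)}

missing: B.a=2 C.a=2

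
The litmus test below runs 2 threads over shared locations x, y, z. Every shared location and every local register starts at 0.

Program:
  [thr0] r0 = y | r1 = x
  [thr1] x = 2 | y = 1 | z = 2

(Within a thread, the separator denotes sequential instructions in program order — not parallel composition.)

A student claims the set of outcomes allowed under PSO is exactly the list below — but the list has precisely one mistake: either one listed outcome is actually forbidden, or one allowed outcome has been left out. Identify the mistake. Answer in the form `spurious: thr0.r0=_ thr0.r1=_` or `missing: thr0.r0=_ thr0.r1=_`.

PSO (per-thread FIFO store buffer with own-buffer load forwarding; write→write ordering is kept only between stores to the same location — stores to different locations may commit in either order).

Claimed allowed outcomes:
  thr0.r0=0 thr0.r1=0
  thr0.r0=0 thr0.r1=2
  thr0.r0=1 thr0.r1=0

outcome vector order: (thr0.r0,thr0.r1)
[PSO] allowed = {<0 0>; <0 2>; <1 0>; <1 2>}
PSO∖claimed = {<1 2>}

missing: thr0.r0=1 thr0.r1=2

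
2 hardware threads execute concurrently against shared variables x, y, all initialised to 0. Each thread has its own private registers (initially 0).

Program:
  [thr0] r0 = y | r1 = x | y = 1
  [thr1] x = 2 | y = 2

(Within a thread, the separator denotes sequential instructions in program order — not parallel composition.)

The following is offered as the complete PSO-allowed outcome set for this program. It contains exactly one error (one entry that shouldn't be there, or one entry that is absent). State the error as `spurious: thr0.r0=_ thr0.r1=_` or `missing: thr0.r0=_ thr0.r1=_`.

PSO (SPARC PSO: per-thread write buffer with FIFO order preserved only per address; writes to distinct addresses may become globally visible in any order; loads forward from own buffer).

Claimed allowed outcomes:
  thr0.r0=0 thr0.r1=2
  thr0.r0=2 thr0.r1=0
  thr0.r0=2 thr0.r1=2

missing: thr0.r0=0 thr0.r1=0

outcome vector order: (thr0.r0,thr0.r1)
PSO: 4 outcomes — {0/0, 0/2, 2/0, 2/2}
PSO∖claimed = {0/0}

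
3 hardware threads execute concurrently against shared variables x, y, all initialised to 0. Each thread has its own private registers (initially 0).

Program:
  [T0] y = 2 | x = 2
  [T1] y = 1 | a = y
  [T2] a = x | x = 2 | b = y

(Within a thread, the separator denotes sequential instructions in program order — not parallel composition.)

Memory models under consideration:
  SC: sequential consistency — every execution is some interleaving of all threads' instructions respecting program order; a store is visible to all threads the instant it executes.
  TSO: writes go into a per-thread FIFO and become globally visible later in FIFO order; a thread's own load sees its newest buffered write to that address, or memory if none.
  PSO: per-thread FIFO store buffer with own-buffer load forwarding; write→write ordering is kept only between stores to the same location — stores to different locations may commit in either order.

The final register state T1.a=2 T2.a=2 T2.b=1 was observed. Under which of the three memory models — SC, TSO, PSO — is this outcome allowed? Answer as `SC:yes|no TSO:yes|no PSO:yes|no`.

outcome vector order: (T1.a,T2.a,T2.b)
[SC] allowed = {100, 101, 102, 121, 122, 200, 201, 202, 222}
[TSO] allowed = {100, 101, 102, 121, 122, 200, 201, 202, 222}
[PSO] allowed = {100, 101, 102, 120, 121, 122, 200, 201, 202, 220, 221, 222}
target 221 ∈ {PSO}

SC:no TSO:no PSO:yes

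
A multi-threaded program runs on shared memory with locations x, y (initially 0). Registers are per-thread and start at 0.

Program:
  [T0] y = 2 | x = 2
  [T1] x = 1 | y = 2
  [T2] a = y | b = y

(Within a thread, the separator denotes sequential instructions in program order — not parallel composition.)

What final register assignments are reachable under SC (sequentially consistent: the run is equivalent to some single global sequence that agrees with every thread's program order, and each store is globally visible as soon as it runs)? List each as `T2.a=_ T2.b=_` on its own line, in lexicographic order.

outcome vector order: (T2.a,T2.b)
|SC outcomes| = 3

T2.a=0 T2.b=0
T2.a=0 T2.b=2
T2.a=2 T2.b=2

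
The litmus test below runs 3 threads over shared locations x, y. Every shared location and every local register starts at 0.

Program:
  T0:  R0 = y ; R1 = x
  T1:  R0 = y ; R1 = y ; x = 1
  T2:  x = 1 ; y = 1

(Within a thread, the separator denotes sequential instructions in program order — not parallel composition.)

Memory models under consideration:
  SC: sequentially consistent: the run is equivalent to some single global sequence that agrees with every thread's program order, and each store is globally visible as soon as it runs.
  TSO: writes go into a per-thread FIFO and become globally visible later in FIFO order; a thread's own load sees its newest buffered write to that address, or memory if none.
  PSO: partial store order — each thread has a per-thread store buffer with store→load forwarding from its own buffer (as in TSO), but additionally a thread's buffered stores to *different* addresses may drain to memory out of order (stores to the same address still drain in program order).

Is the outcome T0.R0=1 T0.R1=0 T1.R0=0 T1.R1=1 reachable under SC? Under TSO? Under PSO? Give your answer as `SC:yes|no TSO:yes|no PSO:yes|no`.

SC:no TSO:no PSO:yes

outcome vector order: (T0.R0,T0.R1,T1.R0,T1.R1)
SC (9): 0/0/0/0, 0/0/0/1, 0/0/1/1, 0/1/0/0, 0/1/0/1, 0/1/1/1, 1/1/0/0, 1/1/0/1, 1/1/1/1
TSO (9): 0/0/0/0, 0/0/0/1, 0/0/1/1, 0/1/0/0, 0/1/0/1, 0/1/1/1, 1/1/0/0, 1/1/0/1, 1/1/1/1
PSO (12): 0/0/0/0, 0/0/0/1, 0/0/1/1, 0/1/0/0, 0/1/0/1, 0/1/1/1, 1/0/0/0, 1/0/0/1, 1/0/1/1, 1/1/0/0, 1/1/0/1, 1/1/1/1
target 1/0/0/1 ∈ {PSO}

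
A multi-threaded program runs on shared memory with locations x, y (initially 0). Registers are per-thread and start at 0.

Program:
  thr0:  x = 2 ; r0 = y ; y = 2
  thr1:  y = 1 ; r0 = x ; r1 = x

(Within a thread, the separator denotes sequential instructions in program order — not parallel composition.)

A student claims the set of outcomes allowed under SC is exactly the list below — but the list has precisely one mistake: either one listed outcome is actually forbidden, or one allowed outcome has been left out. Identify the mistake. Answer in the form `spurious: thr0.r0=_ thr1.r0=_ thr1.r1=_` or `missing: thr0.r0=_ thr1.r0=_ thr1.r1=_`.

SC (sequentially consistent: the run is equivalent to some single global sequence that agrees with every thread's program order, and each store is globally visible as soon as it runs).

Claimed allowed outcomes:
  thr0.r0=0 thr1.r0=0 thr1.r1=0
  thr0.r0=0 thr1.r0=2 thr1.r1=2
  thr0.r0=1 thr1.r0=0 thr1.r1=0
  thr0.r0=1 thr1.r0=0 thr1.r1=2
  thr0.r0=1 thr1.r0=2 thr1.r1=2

spurious: thr0.r0=0 thr1.r0=0 thr1.r1=0

outcome vector order: (thr0.r0,thr1.r0,thr1.r1)
SC (4): (0,2,2), (1,0,0), (1,0,2), (1,2,2)
claimed∖SC = {(0,0,0)}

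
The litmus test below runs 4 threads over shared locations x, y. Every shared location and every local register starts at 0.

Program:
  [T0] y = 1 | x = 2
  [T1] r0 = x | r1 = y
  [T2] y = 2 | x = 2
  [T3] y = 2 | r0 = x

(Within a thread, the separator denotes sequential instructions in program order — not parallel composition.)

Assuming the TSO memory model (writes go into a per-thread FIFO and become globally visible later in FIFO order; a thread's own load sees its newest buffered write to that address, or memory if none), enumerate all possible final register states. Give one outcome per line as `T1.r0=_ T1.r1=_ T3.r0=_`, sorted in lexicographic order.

T1.r0=0 T1.r1=0 T3.r0=0
T1.r0=0 T1.r1=0 T3.r0=2
T1.r0=0 T1.r1=1 T3.r0=0
T1.r0=0 T1.r1=1 T3.r0=2
T1.r0=0 T1.r1=2 T3.r0=0
T1.r0=0 T1.r1=2 T3.r0=2
T1.r0=2 T1.r1=1 T3.r0=0
T1.r0=2 T1.r1=1 T3.r0=2
T1.r0=2 T1.r1=2 T3.r0=0
T1.r0=2 T1.r1=2 T3.r0=2

outcome vector order: (T1.r0,T1.r1,T3.r0)
|TSO outcomes| = 10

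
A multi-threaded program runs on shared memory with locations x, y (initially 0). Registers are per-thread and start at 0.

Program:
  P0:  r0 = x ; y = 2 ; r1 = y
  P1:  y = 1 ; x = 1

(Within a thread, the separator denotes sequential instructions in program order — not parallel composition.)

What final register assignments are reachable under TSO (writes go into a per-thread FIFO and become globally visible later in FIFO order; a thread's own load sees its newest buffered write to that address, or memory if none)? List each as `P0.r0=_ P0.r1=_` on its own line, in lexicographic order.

outcome vector order: (P0.r0,P0.r1)
|TSO outcomes| = 3

P0.r0=0 P0.r1=1
P0.r0=0 P0.r1=2
P0.r0=1 P0.r1=2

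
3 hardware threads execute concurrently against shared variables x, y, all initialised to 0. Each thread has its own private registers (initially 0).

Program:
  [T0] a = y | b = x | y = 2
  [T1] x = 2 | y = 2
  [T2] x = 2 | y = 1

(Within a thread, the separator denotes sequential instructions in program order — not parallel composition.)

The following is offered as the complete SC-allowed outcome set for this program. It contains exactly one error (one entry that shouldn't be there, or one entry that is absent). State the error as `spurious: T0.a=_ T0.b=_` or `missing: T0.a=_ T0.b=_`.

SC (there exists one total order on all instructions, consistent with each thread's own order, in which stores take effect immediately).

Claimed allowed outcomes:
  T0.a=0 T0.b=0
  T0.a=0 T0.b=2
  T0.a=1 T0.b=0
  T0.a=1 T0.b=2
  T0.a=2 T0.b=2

outcome vector order: (T0.a,T0.b)
SC: 4 outcomes — {0/0; 0/2; 1/2; 2/2}
claimed∖SC = {1/0}

spurious: T0.a=1 T0.b=0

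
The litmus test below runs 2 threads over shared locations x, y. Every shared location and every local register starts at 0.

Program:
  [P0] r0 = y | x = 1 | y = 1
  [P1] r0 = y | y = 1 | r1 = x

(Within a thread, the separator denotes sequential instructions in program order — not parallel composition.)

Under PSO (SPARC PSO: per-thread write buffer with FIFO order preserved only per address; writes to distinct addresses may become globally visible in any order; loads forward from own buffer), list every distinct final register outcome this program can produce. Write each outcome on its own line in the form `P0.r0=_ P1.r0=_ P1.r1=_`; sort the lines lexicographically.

outcome vector order: (P0.r0,P1.r0,P1.r1)
|PSO outcomes| = 6

P0.r0=0 P1.r0=0 P1.r1=0
P0.r0=0 P1.r0=0 P1.r1=1
P0.r0=0 P1.r0=1 P1.r1=0
P0.r0=0 P1.r0=1 P1.r1=1
P0.r0=1 P1.r0=0 P1.r1=0
P0.r0=1 P1.r0=0 P1.r1=1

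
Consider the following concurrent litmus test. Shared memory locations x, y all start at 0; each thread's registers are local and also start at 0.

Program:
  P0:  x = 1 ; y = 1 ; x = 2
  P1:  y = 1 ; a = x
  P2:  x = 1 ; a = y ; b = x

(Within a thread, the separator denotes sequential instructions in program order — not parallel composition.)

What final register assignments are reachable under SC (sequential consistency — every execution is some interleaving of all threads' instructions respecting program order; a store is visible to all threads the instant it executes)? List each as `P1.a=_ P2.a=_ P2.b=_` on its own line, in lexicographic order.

outcome vector order: (P1.a,P2.a,P2.b)
|SC outcomes| = 10

P1.a=0 P2.a=1 P2.b=1
P1.a=0 P2.a=1 P2.b=2
P1.a=1 P2.a=0 P2.b=1
P1.a=1 P2.a=0 P2.b=2
P1.a=1 P2.a=1 P2.b=1
P1.a=1 P2.a=1 P2.b=2
P1.a=2 P2.a=0 P2.b=1
P1.a=2 P2.a=0 P2.b=2
P1.a=2 P2.a=1 P2.b=1
P1.a=2 P2.a=1 P2.b=2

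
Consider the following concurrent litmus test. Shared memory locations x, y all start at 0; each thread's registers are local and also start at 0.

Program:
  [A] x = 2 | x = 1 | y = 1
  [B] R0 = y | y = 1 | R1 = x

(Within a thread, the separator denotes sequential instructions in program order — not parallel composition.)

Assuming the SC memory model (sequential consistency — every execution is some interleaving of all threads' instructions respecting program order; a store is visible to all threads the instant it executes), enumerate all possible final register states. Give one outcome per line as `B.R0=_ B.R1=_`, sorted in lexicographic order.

B.R0=0 B.R1=0
B.R0=0 B.R1=1
B.R0=0 B.R1=2
B.R0=1 B.R1=1

outcome vector order: (B.R0,B.R1)
|SC outcomes| = 4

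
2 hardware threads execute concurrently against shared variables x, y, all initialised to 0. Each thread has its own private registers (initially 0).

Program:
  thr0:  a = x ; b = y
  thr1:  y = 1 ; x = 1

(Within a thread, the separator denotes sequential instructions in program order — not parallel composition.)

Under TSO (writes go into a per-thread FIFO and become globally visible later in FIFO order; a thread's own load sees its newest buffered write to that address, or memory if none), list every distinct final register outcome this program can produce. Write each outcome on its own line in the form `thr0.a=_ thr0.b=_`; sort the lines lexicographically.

outcome vector order: (thr0.a,thr0.b)
|TSO outcomes| = 3

thr0.a=0 thr0.b=0
thr0.a=0 thr0.b=1
thr0.a=1 thr0.b=1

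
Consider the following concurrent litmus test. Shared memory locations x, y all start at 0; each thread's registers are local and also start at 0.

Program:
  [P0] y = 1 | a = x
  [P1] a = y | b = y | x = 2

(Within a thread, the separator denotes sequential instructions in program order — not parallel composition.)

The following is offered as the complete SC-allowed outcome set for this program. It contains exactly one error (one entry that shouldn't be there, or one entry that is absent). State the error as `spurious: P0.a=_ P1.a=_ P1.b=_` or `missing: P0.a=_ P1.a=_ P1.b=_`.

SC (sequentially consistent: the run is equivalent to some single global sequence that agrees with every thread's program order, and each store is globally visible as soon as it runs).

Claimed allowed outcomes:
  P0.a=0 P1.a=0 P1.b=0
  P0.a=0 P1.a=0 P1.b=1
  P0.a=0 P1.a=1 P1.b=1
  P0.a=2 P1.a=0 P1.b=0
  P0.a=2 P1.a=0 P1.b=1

missing: P0.a=2 P1.a=1 P1.b=1

outcome vector order: (P0.a,P1.a,P1.b)
SC: 6 outcomes — {<0 0 0> <0 0 1> <0 1 1> <2 0 0> <2 0 1> <2 1 1>}
SC∖claimed = {<2 1 1>}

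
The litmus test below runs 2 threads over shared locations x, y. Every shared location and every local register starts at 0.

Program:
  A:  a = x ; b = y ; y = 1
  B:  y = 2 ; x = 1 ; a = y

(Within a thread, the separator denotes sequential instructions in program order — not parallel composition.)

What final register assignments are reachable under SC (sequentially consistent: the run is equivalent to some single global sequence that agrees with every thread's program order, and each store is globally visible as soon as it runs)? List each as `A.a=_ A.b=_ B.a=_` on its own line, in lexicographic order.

outcome vector order: (A.a,A.b,B.a)
|SC outcomes| = 6

A.a=0 A.b=0 B.a=1
A.a=0 A.b=0 B.a=2
A.a=0 A.b=2 B.a=1
A.a=0 A.b=2 B.a=2
A.a=1 A.b=2 B.a=1
A.a=1 A.b=2 B.a=2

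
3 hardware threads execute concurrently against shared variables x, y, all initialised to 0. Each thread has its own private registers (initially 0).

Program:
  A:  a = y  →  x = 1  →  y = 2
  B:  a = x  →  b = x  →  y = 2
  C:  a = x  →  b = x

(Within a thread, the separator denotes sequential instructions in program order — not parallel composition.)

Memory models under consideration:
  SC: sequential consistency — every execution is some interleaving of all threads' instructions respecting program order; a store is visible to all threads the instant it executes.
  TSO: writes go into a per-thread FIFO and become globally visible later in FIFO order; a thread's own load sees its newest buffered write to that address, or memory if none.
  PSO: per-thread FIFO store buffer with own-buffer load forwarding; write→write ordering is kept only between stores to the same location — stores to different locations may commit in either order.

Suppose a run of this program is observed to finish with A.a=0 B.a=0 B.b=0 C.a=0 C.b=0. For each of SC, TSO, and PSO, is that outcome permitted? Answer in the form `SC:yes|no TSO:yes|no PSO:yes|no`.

SC:yes TSO:yes PSO:yes

outcome vector order: (A.a,B.a,B.b,C.a,C.b)
SC: 12 outcomes — {0/0/0/0/0; 0/0/0/0/1; 0/0/0/1/1; 0/0/1/0/0; 0/0/1/0/1; 0/0/1/1/1; 0/1/1/0/0; 0/1/1/0/1; 0/1/1/1/1; 2/0/0/0/0; 2/0/0/0/1; 2/0/0/1/1}
TSO: 12 outcomes — {0/0/0/0/0; 0/0/0/0/1; 0/0/0/1/1; 0/0/1/0/0; 0/0/1/0/1; 0/0/1/1/1; 0/1/1/0/0; 0/1/1/0/1; 0/1/1/1/1; 2/0/0/0/0; 2/0/0/0/1; 2/0/0/1/1}
PSO: 12 outcomes — {0/0/0/0/0; 0/0/0/0/1; 0/0/0/1/1; 0/0/1/0/0; 0/0/1/0/1; 0/0/1/1/1; 0/1/1/0/0; 0/1/1/0/1; 0/1/1/1/1; 2/0/0/0/0; 2/0/0/0/1; 2/0/0/1/1}
target 0/0/0/0/0 ∈ {SC,TSO,PSO}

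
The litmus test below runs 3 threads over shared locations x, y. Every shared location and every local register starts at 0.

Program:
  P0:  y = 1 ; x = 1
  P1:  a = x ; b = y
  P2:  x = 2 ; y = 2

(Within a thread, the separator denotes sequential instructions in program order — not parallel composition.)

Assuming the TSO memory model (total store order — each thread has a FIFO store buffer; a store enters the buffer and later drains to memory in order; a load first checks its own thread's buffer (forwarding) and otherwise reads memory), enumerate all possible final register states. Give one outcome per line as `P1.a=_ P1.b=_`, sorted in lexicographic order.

P1.a=0 P1.b=0
P1.a=0 P1.b=1
P1.a=0 P1.b=2
P1.a=1 P1.b=1
P1.a=1 P1.b=2
P1.a=2 P1.b=0
P1.a=2 P1.b=1
P1.a=2 P1.b=2

outcome vector order: (P1.a,P1.b)
|TSO outcomes| = 8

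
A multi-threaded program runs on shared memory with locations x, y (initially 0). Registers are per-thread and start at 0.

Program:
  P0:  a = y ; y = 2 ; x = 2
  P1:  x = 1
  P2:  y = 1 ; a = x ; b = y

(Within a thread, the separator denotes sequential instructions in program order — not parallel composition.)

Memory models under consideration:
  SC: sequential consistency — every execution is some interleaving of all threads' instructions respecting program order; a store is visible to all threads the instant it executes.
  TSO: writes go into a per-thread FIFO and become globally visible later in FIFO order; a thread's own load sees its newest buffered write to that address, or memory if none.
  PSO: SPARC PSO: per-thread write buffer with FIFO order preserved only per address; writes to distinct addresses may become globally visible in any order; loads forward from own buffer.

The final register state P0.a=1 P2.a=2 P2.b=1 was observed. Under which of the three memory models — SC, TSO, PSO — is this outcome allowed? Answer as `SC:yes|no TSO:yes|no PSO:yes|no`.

outcome vector order: (P0.a,P2.a,P2.b)
[SC] allowed = {001, 002, 011, 012, 021, 022, 101, 102, 111, 112, 122}
[TSO] allowed = {001, 002, 011, 012, 021, 022, 101, 102, 111, 112, 122}
[PSO] allowed = {001, 002, 011, 012, 021, 022, 101, 102, 111, 112, 121, 122}
target 121 ∈ {PSO}

SC:no TSO:no PSO:yes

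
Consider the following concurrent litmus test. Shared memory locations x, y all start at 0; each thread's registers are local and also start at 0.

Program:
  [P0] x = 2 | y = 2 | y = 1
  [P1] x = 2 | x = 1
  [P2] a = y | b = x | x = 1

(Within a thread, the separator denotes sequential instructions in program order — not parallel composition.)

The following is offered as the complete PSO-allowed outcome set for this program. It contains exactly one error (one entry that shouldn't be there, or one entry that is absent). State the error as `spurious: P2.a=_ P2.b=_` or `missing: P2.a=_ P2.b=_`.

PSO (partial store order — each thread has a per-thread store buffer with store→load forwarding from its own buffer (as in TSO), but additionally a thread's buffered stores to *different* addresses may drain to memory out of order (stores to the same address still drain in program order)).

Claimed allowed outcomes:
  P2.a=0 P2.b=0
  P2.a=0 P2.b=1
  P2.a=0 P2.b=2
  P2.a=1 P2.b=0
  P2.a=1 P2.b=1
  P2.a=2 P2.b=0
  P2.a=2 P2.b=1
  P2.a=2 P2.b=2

outcome vector order: (P2.a,P2.b)
PSO: 9 outcomes — {0/0 0/1 0/2 1/0 1/1 1/2 2/0 2/1 2/2}
PSO∖claimed = {1/2}

missing: P2.a=1 P2.b=2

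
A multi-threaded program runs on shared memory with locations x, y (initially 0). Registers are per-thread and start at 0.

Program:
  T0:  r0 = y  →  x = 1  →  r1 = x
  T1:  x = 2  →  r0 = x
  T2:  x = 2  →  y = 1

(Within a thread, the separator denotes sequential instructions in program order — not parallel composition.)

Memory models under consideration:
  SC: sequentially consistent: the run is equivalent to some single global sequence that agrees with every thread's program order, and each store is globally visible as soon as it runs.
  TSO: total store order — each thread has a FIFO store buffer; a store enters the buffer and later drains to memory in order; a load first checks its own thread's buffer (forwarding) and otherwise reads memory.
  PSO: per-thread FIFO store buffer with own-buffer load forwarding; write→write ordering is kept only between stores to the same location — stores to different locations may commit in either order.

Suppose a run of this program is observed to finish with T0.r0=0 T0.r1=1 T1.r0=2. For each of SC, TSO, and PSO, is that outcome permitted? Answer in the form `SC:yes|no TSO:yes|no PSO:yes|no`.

outcome vector order: (T0.r0,T0.r1,T1.r0)
SC: 7 outcomes — {0/1/1; 0/1/2; 0/2/1; 0/2/2; 1/1/1; 1/1/2; 1/2/2}
TSO: 7 outcomes — {0/1/1; 0/1/2; 0/2/1; 0/2/2; 1/1/1; 1/1/2; 1/2/2}
PSO: 8 outcomes — {0/1/1; 0/1/2; 0/2/1; 0/2/2; 1/1/1; 1/1/2; 1/2/1; 1/2/2}
target 0/1/2 ∈ {SC,TSO,PSO}

SC:yes TSO:yes PSO:yes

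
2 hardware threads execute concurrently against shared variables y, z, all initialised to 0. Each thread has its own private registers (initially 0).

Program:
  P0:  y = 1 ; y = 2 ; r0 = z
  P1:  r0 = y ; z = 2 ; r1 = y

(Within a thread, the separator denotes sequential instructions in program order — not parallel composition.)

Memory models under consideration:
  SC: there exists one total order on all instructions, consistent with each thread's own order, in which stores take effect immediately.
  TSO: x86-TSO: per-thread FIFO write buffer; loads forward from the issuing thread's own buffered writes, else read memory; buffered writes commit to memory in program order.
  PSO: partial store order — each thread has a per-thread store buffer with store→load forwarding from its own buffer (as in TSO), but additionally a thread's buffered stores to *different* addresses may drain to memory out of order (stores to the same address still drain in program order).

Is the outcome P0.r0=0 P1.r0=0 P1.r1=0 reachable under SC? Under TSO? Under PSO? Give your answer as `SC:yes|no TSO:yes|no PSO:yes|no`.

outcome vector order: (P0.r0,P1.r0,P1.r1)
under SC → <0 0 2>; <0 1 2>; <0 2 2>; <2 0 0>; <2 0 1>; <2 0 2>; <2 1 1>; <2 1 2>; <2 2 2>
under TSO → <0 0 0>; <0 0 1>; <0 0 2>; <0 1 1>; <0 1 2>; <0 2 2>; <2 0 0>; <2 0 1>; <2 0 2>; <2 1 1>; <2 1 2>; <2 2 2>
under PSO → <0 0 0>; <0 0 1>; <0 0 2>; <0 1 1>; <0 1 2>; <0 2 2>; <2 0 0>; <2 0 1>; <2 0 2>; <2 1 1>; <2 1 2>; <2 2 2>
target <0 0 0> ∈ {TSO,PSO}

SC:no TSO:yes PSO:yes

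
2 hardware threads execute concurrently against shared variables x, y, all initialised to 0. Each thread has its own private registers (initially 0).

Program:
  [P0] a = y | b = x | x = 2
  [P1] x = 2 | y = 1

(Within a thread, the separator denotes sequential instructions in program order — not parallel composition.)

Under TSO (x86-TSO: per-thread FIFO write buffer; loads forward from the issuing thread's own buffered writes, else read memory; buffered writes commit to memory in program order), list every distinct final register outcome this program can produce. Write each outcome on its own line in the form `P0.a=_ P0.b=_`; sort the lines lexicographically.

P0.a=0 P0.b=0
P0.a=0 P0.b=2
P0.a=1 P0.b=2

outcome vector order: (P0.a,P0.b)
|TSO outcomes| = 3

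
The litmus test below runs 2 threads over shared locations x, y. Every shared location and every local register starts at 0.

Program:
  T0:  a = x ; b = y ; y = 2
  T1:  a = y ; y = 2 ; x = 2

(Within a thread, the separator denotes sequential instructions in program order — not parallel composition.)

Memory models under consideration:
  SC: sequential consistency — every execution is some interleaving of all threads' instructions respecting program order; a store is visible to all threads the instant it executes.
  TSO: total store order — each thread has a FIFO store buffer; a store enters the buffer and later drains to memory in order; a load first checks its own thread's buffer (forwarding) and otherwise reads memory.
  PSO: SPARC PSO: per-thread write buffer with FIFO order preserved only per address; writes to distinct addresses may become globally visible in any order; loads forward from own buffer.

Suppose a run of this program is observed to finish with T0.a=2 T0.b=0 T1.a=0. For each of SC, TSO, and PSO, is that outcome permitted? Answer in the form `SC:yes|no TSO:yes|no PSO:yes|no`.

SC:no TSO:no PSO:yes

outcome vector order: (T0.a,T0.b,T1.a)
[SC] allowed = {0/0/0, 0/0/2, 0/2/0, 2/2/0}
[TSO] allowed = {0/0/0, 0/0/2, 0/2/0, 2/2/0}
[PSO] allowed = {0/0/0, 0/0/2, 0/2/0, 2/0/0, 2/2/0}
target 2/0/0 ∈ {PSO}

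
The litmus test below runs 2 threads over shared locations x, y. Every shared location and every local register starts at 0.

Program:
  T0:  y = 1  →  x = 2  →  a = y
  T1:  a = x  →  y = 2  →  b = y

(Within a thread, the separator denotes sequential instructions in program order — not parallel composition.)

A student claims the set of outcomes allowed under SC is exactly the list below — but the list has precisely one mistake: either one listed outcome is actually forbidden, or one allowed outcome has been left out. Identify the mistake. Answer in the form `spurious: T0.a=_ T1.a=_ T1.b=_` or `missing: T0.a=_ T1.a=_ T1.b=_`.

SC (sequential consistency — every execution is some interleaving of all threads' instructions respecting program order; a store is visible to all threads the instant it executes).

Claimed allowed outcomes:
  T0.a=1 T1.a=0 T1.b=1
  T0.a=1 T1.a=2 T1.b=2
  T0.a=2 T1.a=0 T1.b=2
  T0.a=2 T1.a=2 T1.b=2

missing: T0.a=1 T1.a=0 T1.b=2

outcome vector order: (T0.a,T1.a,T1.b)
SC: 5 outcomes — {1/0/1; 1/0/2; 1/2/2; 2/0/2; 2/2/2}
SC∖claimed = {1/0/2}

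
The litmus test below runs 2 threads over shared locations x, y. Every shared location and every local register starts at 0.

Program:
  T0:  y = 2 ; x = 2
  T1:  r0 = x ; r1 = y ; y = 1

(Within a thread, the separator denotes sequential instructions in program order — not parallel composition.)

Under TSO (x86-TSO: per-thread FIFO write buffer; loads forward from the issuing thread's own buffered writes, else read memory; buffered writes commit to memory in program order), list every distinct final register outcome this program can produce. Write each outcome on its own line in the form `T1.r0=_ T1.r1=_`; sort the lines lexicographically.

outcome vector order: (T1.r0,T1.r1)
|TSO outcomes| = 3

T1.r0=0 T1.r1=0
T1.r0=0 T1.r1=2
T1.r0=2 T1.r1=2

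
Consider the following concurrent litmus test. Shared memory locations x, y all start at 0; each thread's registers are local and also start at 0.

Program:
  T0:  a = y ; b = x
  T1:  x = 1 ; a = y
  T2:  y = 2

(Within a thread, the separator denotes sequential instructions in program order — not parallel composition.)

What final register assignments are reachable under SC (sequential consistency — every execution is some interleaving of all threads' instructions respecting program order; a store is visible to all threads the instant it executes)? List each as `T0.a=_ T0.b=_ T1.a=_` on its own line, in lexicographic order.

T0.a=0 T0.b=0 T1.a=0
T0.a=0 T0.b=0 T1.a=2
T0.a=0 T0.b=1 T1.a=0
T0.a=0 T0.b=1 T1.a=2
T0.a=2 T0.b=0 T1.a=2
T0.a=2 T0.b=1 T1.a=0
T0.a=2 T0.b=1 T1.a=2

outcome vector order: (T0.a,T0.b,T1.a)
|SC outcomes| = 7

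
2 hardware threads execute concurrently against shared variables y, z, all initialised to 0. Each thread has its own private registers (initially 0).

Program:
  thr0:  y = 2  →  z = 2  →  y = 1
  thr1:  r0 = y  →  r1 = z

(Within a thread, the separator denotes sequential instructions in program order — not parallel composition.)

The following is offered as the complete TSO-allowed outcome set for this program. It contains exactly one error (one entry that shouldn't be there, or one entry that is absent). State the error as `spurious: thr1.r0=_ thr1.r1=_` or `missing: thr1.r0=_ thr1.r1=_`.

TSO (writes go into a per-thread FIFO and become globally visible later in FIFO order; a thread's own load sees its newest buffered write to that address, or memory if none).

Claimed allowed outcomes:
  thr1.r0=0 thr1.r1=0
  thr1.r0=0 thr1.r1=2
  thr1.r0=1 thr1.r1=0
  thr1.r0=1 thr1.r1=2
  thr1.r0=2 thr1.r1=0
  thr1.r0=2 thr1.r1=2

outcome vector order: (thr1.r0,thr1.r1)
TSO: 5 outcomes — {00, 02, 12, 20, 22}
claimed∖TSO = {10}

spurious: thr1.r0=1 thr1.r1=0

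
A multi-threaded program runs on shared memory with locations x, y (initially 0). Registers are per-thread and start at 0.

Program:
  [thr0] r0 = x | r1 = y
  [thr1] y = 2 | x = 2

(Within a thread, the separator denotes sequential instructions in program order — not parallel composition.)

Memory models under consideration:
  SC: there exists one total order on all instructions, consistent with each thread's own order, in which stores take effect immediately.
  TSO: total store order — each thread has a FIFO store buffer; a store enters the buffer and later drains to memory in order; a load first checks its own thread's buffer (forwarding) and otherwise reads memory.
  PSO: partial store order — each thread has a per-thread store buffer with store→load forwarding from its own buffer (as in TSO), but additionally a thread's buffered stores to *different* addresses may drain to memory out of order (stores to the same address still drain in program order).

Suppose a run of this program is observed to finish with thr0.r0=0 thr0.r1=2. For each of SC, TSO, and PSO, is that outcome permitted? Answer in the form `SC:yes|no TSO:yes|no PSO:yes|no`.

SC:yes TSO:yes PSO:yes

outcome vector order: (thr0.r0,thr0.r1)
SC: 3 outcomes — {(0,0) (0,2) (2,2)}
TSO: 3 outcomes — {(0,0) (0,2) (2,2)}
PSO: 4 outcomes — {(0,0) (0,2) (2,0) (2,2)}
target (0,2) ∈ {SC,TSO,PSO}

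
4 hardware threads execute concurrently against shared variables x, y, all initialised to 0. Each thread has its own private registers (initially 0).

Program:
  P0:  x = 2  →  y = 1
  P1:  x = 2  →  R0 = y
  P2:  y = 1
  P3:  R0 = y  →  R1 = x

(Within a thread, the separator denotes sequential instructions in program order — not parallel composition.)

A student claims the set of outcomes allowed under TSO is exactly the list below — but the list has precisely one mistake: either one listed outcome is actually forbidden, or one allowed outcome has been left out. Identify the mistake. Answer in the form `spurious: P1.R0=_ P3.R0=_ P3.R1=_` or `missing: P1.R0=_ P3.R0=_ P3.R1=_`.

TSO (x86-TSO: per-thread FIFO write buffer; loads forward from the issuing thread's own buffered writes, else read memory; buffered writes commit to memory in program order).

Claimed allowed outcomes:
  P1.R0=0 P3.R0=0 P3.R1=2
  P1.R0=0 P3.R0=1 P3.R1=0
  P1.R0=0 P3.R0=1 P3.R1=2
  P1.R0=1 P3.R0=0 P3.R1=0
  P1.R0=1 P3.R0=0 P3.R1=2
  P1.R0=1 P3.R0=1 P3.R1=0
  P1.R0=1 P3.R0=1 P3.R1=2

missing: P1.R0=0 P3.R0=0 P3.R1=0

outcome vector order: (P1.R0,P3.R0,P3.R1)
TSO (8): 0/0/0, 0/0/2, 0/1/0, 0/1/2, 1/0/0, 1/0/2, 1/1/0, 1/1/2
TSO∖claimed = {0/0/0}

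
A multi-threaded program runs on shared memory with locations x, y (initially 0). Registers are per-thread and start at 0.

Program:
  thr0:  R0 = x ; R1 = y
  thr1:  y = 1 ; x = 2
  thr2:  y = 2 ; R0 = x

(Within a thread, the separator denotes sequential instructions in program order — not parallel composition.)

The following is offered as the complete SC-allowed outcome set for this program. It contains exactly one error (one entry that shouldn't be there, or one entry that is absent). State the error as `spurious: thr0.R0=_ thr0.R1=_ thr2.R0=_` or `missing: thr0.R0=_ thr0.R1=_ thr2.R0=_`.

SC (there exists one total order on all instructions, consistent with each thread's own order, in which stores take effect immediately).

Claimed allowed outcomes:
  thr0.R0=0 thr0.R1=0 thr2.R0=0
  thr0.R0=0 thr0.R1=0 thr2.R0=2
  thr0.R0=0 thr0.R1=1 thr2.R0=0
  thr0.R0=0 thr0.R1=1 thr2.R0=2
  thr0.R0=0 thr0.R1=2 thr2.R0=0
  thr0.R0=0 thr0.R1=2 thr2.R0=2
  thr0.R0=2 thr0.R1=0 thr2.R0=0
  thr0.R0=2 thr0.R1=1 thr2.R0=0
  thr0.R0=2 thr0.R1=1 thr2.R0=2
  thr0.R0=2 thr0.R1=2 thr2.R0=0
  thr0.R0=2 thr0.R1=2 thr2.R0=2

spurious: thr0.R0=2 thr0.R1=0 thr2.R0=0

outcome vector order: (thr0.R0,thr0.R1,thr2.R0)
under SC → (0,0,0); (0,0,2); (0,1,0); (0,1,2); (0,2,0); (0,2,2); (2,1,0); (2,1,2); (2,2,0); (2,2,2)
claimed∖SC = {(2,0,0)}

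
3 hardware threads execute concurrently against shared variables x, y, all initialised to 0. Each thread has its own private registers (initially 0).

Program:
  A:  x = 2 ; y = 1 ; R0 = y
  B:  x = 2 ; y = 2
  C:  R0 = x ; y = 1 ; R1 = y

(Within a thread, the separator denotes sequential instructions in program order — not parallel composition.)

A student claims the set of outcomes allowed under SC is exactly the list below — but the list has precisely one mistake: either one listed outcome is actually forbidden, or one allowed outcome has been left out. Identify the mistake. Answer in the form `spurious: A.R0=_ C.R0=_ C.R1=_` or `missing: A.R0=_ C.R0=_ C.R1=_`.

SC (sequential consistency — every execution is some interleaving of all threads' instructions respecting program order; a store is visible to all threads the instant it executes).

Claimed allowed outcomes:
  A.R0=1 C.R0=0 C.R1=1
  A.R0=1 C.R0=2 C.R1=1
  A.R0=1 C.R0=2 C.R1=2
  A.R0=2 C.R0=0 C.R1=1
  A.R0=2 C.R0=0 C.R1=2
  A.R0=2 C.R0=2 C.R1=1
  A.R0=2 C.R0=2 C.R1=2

outcome vector order: (A.R0,C.R0,C.R1)
SC (8): 101 102 121 122 201 202 221 222
SC∖claimed = {102}

missing: A.R0=1 C.R0=0 C.R1=2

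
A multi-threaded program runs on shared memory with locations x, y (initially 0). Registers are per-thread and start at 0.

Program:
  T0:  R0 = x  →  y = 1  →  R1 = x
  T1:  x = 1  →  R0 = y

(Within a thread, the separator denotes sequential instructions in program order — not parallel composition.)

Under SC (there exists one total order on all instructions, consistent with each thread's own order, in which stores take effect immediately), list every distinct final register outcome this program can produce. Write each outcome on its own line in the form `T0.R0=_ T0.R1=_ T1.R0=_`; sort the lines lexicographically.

outcome vector order: (T0.R0,T0.R1,T1.R0)
|SC outcomes| = 5

T0.R0=0 T0.R1=0 T1.R0=1
T0.R0=0 T0.R1=1 T1.R0=0
T0.R0=0 T0.R1=1 T1.R0=1
T0.R0=1 T0.R1=1 T1.R0=0
T0.R0=1 T0.R1=1 T1.R0=1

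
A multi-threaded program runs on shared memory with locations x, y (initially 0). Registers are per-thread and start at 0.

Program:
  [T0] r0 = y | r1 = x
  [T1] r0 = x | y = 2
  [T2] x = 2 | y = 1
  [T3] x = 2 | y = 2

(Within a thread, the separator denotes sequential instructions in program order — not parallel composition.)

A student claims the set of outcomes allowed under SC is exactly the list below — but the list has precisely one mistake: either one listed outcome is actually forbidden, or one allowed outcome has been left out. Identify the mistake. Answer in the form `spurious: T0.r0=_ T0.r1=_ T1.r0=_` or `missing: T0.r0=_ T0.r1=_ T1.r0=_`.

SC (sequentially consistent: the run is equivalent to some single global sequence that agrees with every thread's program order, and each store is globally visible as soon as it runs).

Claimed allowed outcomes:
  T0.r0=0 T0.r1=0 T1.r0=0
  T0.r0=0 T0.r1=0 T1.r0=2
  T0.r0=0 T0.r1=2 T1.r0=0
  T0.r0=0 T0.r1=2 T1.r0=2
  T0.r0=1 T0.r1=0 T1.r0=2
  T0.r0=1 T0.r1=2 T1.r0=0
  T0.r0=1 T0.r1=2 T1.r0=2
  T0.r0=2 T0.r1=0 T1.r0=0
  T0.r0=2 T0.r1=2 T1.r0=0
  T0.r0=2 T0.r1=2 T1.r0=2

spurious: T0.r0=1 T0.r1=0 T1.r0=2

outcome vector order: (T0.r0,T0.r1,T1.r0)
[SC] allowed = {(0,0,0) (0,0,2) (0,2,0) (0,2,2) (1,2,0) (1,2,2) (2,0,0) (2,2,0) (2,2,2)}
claimed∖SC = {(1,0,2)}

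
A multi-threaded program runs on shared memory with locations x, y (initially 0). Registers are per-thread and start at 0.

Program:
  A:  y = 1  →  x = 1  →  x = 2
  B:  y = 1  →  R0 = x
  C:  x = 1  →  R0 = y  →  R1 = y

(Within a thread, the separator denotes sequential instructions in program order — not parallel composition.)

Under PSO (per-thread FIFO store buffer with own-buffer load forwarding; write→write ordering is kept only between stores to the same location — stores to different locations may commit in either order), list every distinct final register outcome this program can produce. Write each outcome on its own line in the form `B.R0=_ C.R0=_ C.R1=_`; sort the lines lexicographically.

outcome vector order: (B.R0,C.R0,C.R1)
|PSO outcomes| = 9

B.R0=0 C.R0=0 C.R1=0
B.R0=0 C.R0=0 C.R1=1
B.R0=0 C.R0=1 C.R1=1
B.R0=1 C.R0=0 C.R1=0
B.R0=1 C.R0=0 C.R1=1
B.R0=1 C.R0=1 C.R1=1
B.R0=2 C.R0=0 C.R1=0
B.R0=2 C.R0=0 C.R1=1
B.R0=2 C.R0=1 C.R1=1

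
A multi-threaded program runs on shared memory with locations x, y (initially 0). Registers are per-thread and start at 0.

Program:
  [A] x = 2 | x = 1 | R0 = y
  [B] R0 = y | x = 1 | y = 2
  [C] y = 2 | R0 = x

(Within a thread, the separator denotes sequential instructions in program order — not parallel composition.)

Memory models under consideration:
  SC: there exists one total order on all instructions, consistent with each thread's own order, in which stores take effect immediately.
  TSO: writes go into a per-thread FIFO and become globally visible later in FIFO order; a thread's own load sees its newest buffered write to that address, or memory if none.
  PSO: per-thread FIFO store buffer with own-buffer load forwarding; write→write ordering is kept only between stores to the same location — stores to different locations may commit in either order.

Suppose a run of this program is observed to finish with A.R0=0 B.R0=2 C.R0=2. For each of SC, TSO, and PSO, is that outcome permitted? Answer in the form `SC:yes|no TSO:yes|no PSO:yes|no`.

SC:no TSO:yes PSO:yes

outcome vector order: (A.R0,B.R0,C.R0)
[SC] allowed = {0/0/1; 0/2/1; 2/0/0; 2/0/1; 2/0/2; 2/2/0; 2/2/1; 2/2/2}
[TSO] allowed = {0/0/0; 0/0/1; 0/0/2; 0/2/0; 0/2/1; 0/2/2; 2/0/0; 2/0/1; 2/0/2; 2/2/0; 2/2/1; 2/2/2}
[PSO] allowed = {0/0/0; 0/0/1; 0/0/2; 0/2/0; 0/2/1; 0/2/2; 2/0/0; 2/0/1; 2/0/2; 2/2/0; 2/2/1; 2/2/2}
target 0/2/2 ∈ {TSO,PSO}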